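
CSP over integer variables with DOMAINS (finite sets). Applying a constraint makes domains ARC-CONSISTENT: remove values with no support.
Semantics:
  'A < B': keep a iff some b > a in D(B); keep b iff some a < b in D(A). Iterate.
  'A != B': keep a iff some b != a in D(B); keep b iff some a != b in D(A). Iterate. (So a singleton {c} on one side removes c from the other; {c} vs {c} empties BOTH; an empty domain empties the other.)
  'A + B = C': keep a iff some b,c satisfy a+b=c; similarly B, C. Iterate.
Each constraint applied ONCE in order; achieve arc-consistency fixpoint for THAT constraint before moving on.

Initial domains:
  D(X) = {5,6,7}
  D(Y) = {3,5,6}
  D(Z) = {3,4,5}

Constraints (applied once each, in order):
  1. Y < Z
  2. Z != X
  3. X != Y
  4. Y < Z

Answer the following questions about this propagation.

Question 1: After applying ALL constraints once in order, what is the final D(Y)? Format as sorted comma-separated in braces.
Constraint 1 (Y < Z) on D(Y)={3,5,6} D(Z)={3,4,5}: Y {3,5,6}->{3}; Z {3,4,5}->{4,5}
Constraint 2 (Z != X) on D(Z)={4,5} D(X)={5,6,7}: no change
Constraint 3 (X != Y) on D(X)={5,6,7} D(Y)={3}: no change
Constraint 4 (Y < Z) on D(Y)={3} D(Z)={4,5}: no change
So after all 4 constraints: D(Y) = {3}

Answer: {3}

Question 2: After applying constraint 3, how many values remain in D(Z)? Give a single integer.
Answer: 2

Derivation:
Constraint 1 (Y < Z) on D(Y)={3,5,6} D(Z)={3,4,5}: Y {3,5,6}->{3}; Z {3,4,5}->{4,5}
Constraint 2 (Z != X) on D(Z)={4,5} D(X)={5,6,7}: no change
Constraint 3 (X != Y) on D(X)={5,6,7} D(Y)={3}: no change
So after constraint 3: D(Z)={4,5}, size = 2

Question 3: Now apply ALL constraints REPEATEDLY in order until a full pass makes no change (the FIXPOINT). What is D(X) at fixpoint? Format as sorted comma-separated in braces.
pass 0 (initial): D(X)={5,6,7}
pass 1: Y {3,5,6}->{3}; Z {3,4,5}->{4,5}
pass 2: no change
Fixpoint after 2 passes: D(X) = {5,6,7}

Answer: {5,6,7}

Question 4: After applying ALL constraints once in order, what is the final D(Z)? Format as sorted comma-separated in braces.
Constraint 1 (Y < Z) on D(Y)={3,5,6} D(Z)={3,4,5}: Y {3,5,6}->{3}; Z {3,4,5}->{4,5}
Constraint 2 (Z != X) on D(Z)={4,5} D(X)={5,6,7}: no change
Constraint 3 (X != Y) on D(X)={5,6,7} D(Y)={3}: no change
Constraint 4 (Y < Z) on D(Y)={3} D(Z)={4,5}: no change
So after all 4 constraints: D(Z) = {4,5}

Answer: {4,5}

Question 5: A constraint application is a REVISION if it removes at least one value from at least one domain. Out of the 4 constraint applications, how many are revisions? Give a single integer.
Constraint 1 (Y < Z) on D(Y)={3,5,6} D(Z)={3,4,5}: Y {3,5,6}->{3}; Z {3,4,5}->{4,5} => REVISION
Constraint 2 (Z != X) on D(Z)={4,5} D(X)={5,6,7}: no change => not a revision
Constraint 3 (X != Y) on D(X)={5,6,7} D(Y)={3}: no change => not a revision
Constraint 4 (Y < Z) on D(Y)={3} D(Z)={4,5}: no change => not a revision
Total revisions = 1

Answer: 1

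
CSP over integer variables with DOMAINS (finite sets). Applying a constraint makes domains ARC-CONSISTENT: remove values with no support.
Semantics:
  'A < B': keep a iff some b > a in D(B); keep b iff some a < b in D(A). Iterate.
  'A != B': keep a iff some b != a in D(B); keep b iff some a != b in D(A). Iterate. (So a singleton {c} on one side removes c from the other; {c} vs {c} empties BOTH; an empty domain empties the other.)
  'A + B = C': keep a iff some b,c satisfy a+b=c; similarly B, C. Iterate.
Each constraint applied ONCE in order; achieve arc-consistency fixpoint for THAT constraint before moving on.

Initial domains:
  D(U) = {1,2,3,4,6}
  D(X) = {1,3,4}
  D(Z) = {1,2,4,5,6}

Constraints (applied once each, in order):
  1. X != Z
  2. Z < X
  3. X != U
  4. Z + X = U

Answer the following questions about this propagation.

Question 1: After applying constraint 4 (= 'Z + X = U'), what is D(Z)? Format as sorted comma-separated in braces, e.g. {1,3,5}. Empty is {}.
Constraint 1 (X != Z) on D(X)={1,3,4} D(Z)={1,2,4,5,6}: no change
Constraint 2 (Z < X) on D(Z)={1,2,4,5,6} D(X)={1,3,4}: Z {1,2,4,5,6}->{1,2}; X {1,3,4}->{3,4}
Constraint 3 (X != U) on D(X)={3,4} D(U)={1,2,3,4,6}: no change
Constraint 4 (Z + X = U) on D(Z)={1,2} D(X)={3,4} D(U)={1,2,3,4,6}: U {1,2,3,4,6}->{4,6}
So after constraint 4: D(Z) = {1,2}

Answer: {1,2}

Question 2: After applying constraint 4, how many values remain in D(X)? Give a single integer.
Answer: 2

Derivation:
Constraint 1 (X != Z) on D(X)={1,3,4} D(Z)={1,2,4,5,6}: no change
Constraint 2 (Z < X) on D(Z)={1,2,4,5,6} D(X)={1,3,4}: Z {1,2,4,5,6}->{1,2}; X {1,3,4}->{3,4}
Constraint 3 (X != U) on D(X)={3,4} D(U)={1,2,3,4,6}: no change
Constraint 4 (Z + X = U) on D(Z)={1,2} D(X)={3,4} D(U)={1,2,3,4,6}: U {1,2,3,4,6}->{4,6}
So after constraint 4: D(X)={3,4}, size = 2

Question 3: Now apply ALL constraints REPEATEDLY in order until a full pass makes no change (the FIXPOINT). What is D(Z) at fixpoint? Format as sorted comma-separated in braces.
pass 0 (initial): D(Z)={1,2,4,5,6}
pass 1: U {1,2,3,4,6}->{4,6}; X {1,3,4}->{3,4}; Z {1,2,4,5,6}->{1,2}
pass 2: no change
Fixpoint after 2 passes: D(Z) = {1,2}

Answer: {1,2}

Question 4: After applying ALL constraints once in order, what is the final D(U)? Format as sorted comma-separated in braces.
Answer: {4,6}

Derivation:
Constraint 1 (X != Z) on D(X)={1,3,4} D(Z)={1,2,4,5,6}: no change
Constraint 2 (Z < X) on D(Z)={1,2,4,5,6} D(X)={1,3,4}: Z {1,2,4,5,6}->{1,2}; X {1,3,4}->{3,4}
Constraint 3 (X != U) on D(X)={3,4} D(U)={1,2,3,4,6}: no change
Constraint 4 (Z + X = U) on D(Z)={1,2} D(X)={3,4} D(U)={1,2,3,4,6}: U {1,2,3,4,6}->{4,6}
So after all 4 constraints: D(U) = {4,6}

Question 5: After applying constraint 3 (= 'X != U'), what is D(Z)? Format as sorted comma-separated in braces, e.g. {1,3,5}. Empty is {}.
Answer: {1,2}

Derivation:
Constraint 1 (X != Z) on D(X)={1,3,4} D(Z)={1,2,4,5,6}: no change
Constraint 2 (Z < X) on D(Z)={1,2,4,5,6} D(X)={1,3,4}: Z {1,2,4,5,6}->{1,2}; X {1,3,4}->{3,4}
Constraint 3 (X != U) on D(X)={3,4} D(U)={1,2,3,4,6}: no change
So after constraint 3: D(Z) = {1,2}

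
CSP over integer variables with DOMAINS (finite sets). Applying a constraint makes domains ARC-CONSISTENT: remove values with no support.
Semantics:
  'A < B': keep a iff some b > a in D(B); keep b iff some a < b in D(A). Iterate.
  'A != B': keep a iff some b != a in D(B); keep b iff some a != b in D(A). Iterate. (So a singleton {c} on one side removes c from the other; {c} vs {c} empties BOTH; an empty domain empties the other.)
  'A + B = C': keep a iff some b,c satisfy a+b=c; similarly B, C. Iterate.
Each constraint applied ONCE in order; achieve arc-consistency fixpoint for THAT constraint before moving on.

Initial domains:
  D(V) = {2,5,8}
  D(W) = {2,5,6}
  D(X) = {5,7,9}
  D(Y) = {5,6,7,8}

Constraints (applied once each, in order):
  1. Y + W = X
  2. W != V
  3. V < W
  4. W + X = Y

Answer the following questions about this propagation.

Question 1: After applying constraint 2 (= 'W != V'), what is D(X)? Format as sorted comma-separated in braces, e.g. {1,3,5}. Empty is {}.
Answer: {7,9}

Derivation:
Constraint 1 (Y + W = X) on D(Y)={5,6,7,8} D(W)={2,5,6} D(X)={5,7,9}: Y {5,6,7,8}->{5,7}; W {2,5,6}->{2}; X {5,7,9}->{7,9}
Constraint 2 (W != V) on D(W)={2} D(V)={2,5,8}: V {2,5,8}->{5,8}
So after constraint 2: D(X) = {7,9}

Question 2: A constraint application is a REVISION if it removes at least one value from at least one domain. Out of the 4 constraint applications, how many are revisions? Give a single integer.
Constraint 1 (Y + W = X) on D(Y)={5,6,7,8} D(W)={2,5,6} D(X)={5,7,9}: Y {5,6,7,8}->{5,7}; W {2,5,6}->{2}; X {5,7,9}->{7,9} => REVISION
Constraint 2 (W != V) on D(W)={2} D(V)={2,5,8}: V {2,5,8}->{5,8} => REVISION
Constraint 3 (V < W) on D(V)={5,8} D(W)={2}: V {5,8}->{}; W {2}->{} => REVISION
Constraint 4 (W + X = Y) on D(W)={} D(X)={7,9} D(Y)={5,7}: X {7,9}->{}; Y {5,7}->{} => REVISION
Total revisions = 4

Answer: 4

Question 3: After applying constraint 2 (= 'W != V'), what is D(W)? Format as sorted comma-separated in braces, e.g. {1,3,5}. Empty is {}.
Answer: {2}

Derivation:
Constraint 1 (Y + W = X) on D(Y)={5,6,7,8} D(W)={2,5,6} D(X)={5,7,9}: Y {5,6,7,8}->{5,7}; W {2,5,6}->{2}; X {5,7,9}->{7,9}
Constraint 2 (W != V) on D(W)={2} D(V)={2,5,8}: V {2,5,8}->{5,8}
So after constraint 2: D(W) = {2}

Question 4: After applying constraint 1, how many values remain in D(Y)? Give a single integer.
Answer: 2

Derivation:
Constraint 1 (Y + W = X) on D(Y)={5,6,7,8} D(W)={2,5,6} D(X)={5,7,9}: Y {5,6,7,8}->{5,7}; W {2,5,6}->{2}; X {5,7,9}->{7,9}
So after constraint 1: D(Y)={5,7}, size = 2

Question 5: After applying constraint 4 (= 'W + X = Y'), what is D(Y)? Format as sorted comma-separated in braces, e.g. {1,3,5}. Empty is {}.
Answer: {}

Derivation:
Constraint 1 (Y + W = X) on D(Y)={5,6,7,8} D(W)={2,5,6} D(X)={5,7,9}: Y {5,6,7,8}->{5,7}; W {2,5,6}->{2}; X {5,7,9}->{7,9}
Constraint 2 (W != V) on D(W)={2} D(V)={2,5,8}: V {2,5,8}->{5,8}
Constraint 3 (V < W) on D(V)={5,8} D(W)={2}: V {5,8}->{}; W {2}->{}
Constraint 4 (W + X = Y) on D(W)={} D(X)={7,9} D(Y)={5,7}: X {7,9}->{}; Y {5,7}->{}
So after constraint 4: D(Y) = {}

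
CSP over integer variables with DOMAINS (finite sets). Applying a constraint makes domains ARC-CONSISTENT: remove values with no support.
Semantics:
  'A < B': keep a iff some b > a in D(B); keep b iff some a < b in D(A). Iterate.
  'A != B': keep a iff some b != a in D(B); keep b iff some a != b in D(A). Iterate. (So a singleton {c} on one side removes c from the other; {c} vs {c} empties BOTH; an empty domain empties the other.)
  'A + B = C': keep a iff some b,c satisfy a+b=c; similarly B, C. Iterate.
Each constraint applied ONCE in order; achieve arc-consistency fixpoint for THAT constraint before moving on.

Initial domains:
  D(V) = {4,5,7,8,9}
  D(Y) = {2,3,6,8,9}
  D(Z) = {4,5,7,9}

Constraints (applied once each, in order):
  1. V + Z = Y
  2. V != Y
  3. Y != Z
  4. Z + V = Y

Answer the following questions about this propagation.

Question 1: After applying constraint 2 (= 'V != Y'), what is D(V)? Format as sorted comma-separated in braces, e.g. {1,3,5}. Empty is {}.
Constraint 1 (V + Z = Y) on D(V)={4,5,7,8,9} D(Z)={4,5,7,9} D(Y)={2,3,6,8,9}: V {4,5,7,8,9}->{4,5}; Z {4,5,7,9}->{4,5}; Y {2,3,6,8,9}->{8,9}
Constraint 2 (V != Y) on D(V)={4,5} D(Y)={8,9}: no change
So after constraint 2: D(V) = {4,5}

Answer: {4,5}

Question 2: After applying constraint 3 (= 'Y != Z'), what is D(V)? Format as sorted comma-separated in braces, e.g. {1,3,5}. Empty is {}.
Constraint 1 (V + Z = Y) on D(V)={4,5,7,8,9} D(Z)={4,5,7,9} D(Y)={2,3,6,8,9}: V {4,5,7,8,9}->{4,5}; Z {4,5,7,9}->{4,5}; Y {2,3,6,8,9}->{8,9}
Constraint 2 (V != Y) on D(V)={4,5} D(Y)={8,9}: no change
Constraint 3 (Y != Z) on D(Y)={8,9} D(Z)={4,5}: no change
So after constraint 3: D(V) = {4,5}

Answer: {4,5}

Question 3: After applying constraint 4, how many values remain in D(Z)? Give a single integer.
Answer: 2

Derivation:
Constraint 1 (V + Z = Y) on D(V)={4,5,7,8,9} D(Z)={4,5,7,9} D(Y)={2,3,6,8,9}: V {4,5,7,8,9}->{4,5}; Z {4,5,7,9}->{4,5}; Y {2,3,6,8,9}->{8,9}
Constraint 2 (V != Y) on D(V)={4,5} D(Y)={8,9}: no change
Constraint 3 (Y != Z) on D(Y)={8,9} D(Z)={4,5}: no change
Constraint 4 (Z + V = Y) on D(Z)={4,5} D(V)={4,5} D(Y)={8,9}: no change
So after constraint 4: D(Z)={4,5}, size = 2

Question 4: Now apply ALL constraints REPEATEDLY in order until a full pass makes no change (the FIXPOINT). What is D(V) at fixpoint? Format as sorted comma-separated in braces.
pass 0 (initial): D(V)={4,5,7,8,9}
pass 1: V {4,5,7,8,9}->{4,5}; Y {2,3,6,8,9}->{8,9}; Z {4,5,7,9}->{4,5}
pass 2: no change
Fixpoint after 2 passes: D(V) = {4,5}

Answer: {4,5}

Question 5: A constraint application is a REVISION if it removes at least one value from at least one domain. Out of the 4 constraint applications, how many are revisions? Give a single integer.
Answer: 1

Derivation:
Constraint 1 (V + Z = Y) on D(V)={4,5,7,8,9} D(Z)={4,5,7,9} D(Y)={2,3,6,8,9}: V {4,5,7,8,9}->{4,5}; Z {4,5,7,9}->{4,5}; Y {2,3,6,8,9}->{8,9} => REVISION
Constraint 2 (V != Y) on D(V)={4,5} D(Y)={8,9}: no change => not a revision
Constraint 3 (Y != Z) on D(Y)={8,9} D(Z)={4,5}: no change => not a revision
Constraint 4 (Z + V = Y) on D(Z)={4,5} D(V)={4,5} D(Y)={8,9}: no change => not a revision
Total revisions = 1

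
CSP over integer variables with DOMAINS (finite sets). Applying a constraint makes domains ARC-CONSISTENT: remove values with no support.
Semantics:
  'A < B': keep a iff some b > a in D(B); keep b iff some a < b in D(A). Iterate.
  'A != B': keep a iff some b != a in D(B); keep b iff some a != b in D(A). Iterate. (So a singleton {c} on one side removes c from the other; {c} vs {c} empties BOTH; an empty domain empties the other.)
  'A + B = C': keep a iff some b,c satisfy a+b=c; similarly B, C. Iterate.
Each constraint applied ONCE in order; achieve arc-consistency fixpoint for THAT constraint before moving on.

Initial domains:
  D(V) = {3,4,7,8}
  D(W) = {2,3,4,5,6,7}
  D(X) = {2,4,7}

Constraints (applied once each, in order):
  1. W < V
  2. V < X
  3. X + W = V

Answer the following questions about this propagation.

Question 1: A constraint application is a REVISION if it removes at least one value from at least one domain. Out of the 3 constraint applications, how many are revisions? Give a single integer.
Answer: 2

Derivation:
Constraint 1 (W < V) on D(W)={2,3,4,5,6,7} D(V)={3,4,7,8}: no change => not a revision
Constraint 2 (V < X) on D(V)={3,4,7,8} D(X)={2,4,7}: V {3,4,7,8}->{3,4}; X {2,4,7}->{4,7} => REVISION
Constraint 3 (X + W = V) on D(X)={4,7} D(W)={2,3,4,5,6,7} D(V)={3,4}: X {4,7}->{}; W {2,3,4,5,6,7}->{}; V {3,4}->{} => REVISION
Total revisions = 2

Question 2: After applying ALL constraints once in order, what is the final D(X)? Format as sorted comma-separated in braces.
Constraint 1 (W < V) on D(W)={2,3,4,5,6,7} D(V)={3,4,7,8}: no change
Constraint 2 (V < X) on D(V)={3,4,7,8} D(X)={2,4,7}: V {3,4,7,8}->{3,4}; X {2,4,7}->{4,7}
Constraint 3 (X + W = V) on D(X)={4,7} D(W)={2,3,4,5,6,7} D(V)={3,4}: X {4,7}->{}; W {2,3,4,5,6,7}->{}; V {3,4}->{}
So after all 3 constraints: D(X) = {}

Answer: {}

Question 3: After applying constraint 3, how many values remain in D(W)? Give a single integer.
Answer: 0

Derivation:
Constraint 1 (W < V) on D(W)={2,3,4,5,6,7} D(V)={3,4,7,8}: no change
Constraint 2 (V < X) on D(V)={3,4,7,8} D(X)={2,4,7}: V {3,4,7,8}->{3,4}; X {2,4,7}->{4,7}
Constraint 3 (X + W = V) on D(X)={4,7} D(W)={2,3,4,5,6,7} D(V)={3,4}: X {4,7}->{}; W {2,3,4,5,6,7}->{}; V {3,4}->{}
So after constraint 3: D(W)={}, size = 0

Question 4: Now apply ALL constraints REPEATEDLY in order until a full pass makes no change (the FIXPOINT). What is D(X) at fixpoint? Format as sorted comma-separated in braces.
pass 0 (initial): D(X)={2,4,7}
pass 1: V {3,4,7,8}->{}; W {2,3,4,5,6,7}->{}; X {2,4,7}->{}
pass 2: no change
Fixpoint after 2 passes: D(X) = {}

Answer: {}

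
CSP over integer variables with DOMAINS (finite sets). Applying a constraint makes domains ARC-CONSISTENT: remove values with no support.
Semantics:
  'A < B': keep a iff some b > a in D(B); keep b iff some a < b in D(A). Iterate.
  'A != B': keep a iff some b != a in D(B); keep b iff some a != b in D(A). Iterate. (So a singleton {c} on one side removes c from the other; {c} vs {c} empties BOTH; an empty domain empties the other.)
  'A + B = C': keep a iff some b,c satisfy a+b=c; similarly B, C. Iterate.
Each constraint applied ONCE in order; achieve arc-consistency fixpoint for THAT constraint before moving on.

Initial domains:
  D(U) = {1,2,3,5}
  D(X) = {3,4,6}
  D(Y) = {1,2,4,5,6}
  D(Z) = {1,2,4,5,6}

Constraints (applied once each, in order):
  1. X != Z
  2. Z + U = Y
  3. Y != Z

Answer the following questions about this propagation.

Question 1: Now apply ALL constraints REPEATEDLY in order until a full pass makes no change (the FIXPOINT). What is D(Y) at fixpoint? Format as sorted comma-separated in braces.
Answer: {2,4,5,6}

Derivation:
pass 0 (initial): D(Y)={1,2,4,5,6}
pass 1: Y {1,2,4,5,6}->{2,4,5,6}; Z {1,2,4,5,6}->{1,2,4,5}
pass 2: no change
Fixpoint after 2 passes: D(Y) = {2,4,5,6}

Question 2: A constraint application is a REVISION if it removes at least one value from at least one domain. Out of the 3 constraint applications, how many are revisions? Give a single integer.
Constraint 1 (X != Z) on D(X)={3,4,6} D(Z)={1,2,4,5,6}: no change => not a revision
Constraint 2 (Z + U = Y) on D(Z)={1,2,4,5,6} D(U)={1,2,3,5} D(Y)={1,2,4,5,6}: Z {1,2,4,5,6}->{1,2,4,5}; Y {1,2,4,5,6}->{2,4,5,6} => REVISION
Constraint 3 (Y != Z) on D(Y)={2,4,5,6} D(Z)={1,2,4,5}: no change => not a revision
Total revisions = 1

Answer: 1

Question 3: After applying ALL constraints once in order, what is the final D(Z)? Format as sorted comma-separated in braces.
Constraint 1 (X != Z) on D(X)={3,4,6} D(Z)={1,2,4,5,6}: no change
Constraint 2 (Z + U = Y) on D(Z)={1,2,4,5,6} D(U)={1,2,3,5} D(Y)={1,2,4,5,6}: Z {1,2,4,5,6}->{1,2,4,5}; Y {1,2,4,5,6}->{2,4,5,6}
Constraint 3 (Y != Z) on D(Y)={2,4,5,6} D(Z)={1,2,4,5}: no change
So after all 3 constraints: D(Z) = {1,2,4,5}

Answer: {1,2,4,5}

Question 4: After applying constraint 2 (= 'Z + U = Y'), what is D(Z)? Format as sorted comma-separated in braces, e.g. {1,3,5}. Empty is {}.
Answer: {1,2,4,5}

Derivation:
Constraint 1 (X != Z) on D(X)={3,4,6} D(Z)={1,2,4,5,6}: no change
Constraint 2 (Z + U = Y) on D(Z)={1,2,4,5,6} D(U)={1,2,3,5} D(Y)={1,2,4,5,6}: Z {1,2,4,5,6}->{1,2,4,5}; Y {1,2,4,5,6}->{2,4,5,6}
So after constraint 2: D(Z) = {1,2,4,5}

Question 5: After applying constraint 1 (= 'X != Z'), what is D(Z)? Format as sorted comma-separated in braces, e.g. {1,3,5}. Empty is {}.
Answer: {1,2,4,5,6}

Derivation:
Constraint 1 (X != Z) on D(X)={3,4,6} D(Z)={1,2,4,5,6}: no change
So after constraint 1: D(Z) = {1,2,4,5,6}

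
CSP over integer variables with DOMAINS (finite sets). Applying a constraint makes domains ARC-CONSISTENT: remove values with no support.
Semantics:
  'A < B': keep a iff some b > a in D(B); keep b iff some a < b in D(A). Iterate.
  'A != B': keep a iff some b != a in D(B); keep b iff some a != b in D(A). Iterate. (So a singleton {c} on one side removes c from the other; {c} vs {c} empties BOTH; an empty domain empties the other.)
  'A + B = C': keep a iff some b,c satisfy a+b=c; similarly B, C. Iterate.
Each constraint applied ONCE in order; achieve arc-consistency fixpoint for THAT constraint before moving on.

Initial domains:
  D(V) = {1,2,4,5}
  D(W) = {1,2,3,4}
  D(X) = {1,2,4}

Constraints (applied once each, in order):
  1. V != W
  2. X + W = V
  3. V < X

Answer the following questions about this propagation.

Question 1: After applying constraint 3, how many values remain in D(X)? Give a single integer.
Constraint 1 (V != W) on D(V)={1,2,4,5} D(W)={1,2,3,4}: no change
Constraint 2 (X + W = V) on D(X)={1,2,4} D(W)={1,2,3,4} D(V)={1,2,4,5}: V {1,2,4,5}->{2,4,5}
Constraint 3 (V < X) on D(V)={2,4,5} D(X)={1,2,4}: V {2,4,5}->{2}; X {1,2,4}->{4}
So after constraint 3: D(X)={4}, size = 1

Answer: 1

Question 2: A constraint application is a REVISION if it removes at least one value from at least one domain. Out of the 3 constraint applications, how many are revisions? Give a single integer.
Constraint 1 (V != W) on D(V)={1,2,4,5} D(W)={1,2,3,4}: no change => not a revision
Constraint 2 (X + W = V) on D(X)={1,2,4} D(W)={1,2,3,4} D(V)={1,2,4,5}: V {1,2,4,5}->{2,4,5} => REVISION
Constraint 3 (V < X) on D(V)={2,4,5} D(X)={1,2,4}: V {2,4,5}->{2}; X {1,2,4}->{4} => REVISION
Total revisions = 2

Answer: 2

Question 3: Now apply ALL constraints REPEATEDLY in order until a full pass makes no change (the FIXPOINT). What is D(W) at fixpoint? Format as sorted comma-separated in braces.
pass 0 (initial): D(W)={1,2,3,4}
pass 1: V {1,2,4,5}->{2}; X {1,2,4}->{4}
pass 2: V {2}->{}; W {1,2,3,4}->{}; X {4}->{}
pass 3: no change
Fixpoint after 3 passes: D(W) = {}

Answer: {}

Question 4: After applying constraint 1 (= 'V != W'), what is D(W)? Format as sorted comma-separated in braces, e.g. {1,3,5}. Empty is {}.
Answer: {1,2,3,4}

Derivation:
Constraint 1 (V != W) on D(V)={1,2,4,5} D(W)={1,2,3,4}: no change
So after constraint 1: D(W) = {1,2,3,4}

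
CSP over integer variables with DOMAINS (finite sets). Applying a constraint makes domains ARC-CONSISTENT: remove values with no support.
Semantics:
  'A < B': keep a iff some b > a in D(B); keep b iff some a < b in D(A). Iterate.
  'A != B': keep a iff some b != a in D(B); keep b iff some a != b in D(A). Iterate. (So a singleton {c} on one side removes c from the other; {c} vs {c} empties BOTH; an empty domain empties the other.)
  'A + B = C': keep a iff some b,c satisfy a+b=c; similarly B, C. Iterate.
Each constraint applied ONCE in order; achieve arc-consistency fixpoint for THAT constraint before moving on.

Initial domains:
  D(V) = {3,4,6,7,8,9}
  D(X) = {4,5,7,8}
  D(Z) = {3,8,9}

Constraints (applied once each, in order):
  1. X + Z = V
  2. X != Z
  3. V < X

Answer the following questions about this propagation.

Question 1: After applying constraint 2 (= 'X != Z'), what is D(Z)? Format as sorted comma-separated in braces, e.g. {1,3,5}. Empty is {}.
Answer: {3}

Derivation:
Constraint 1 (X + Z = V) on D(X)={4,5,7,8} D(Z)={3,8,9} D(V)={3,4,6,7,8,9}: X {4,5,7,8}->{4,5}; Z {3,8,9}->{3}; V {3,4,6,7,8,9}->{7,8}
Constraint 2 (X != Z) on D(X)={4,5} D(Z)={3}: no change
So after constraint 2: D(Z) = {3}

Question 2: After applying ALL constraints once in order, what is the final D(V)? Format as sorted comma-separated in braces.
Constraint 1 (X + Z = V) on D(X)={4,5,7,8} D(Z)={3,8,9} D(V)={3,4,6,7,8,9}: X {4,5,7,8}->{4,5}; Z {3,8,9}->{3}; V {3,4,6,7,8,9}->{7,8}
Constraint 2 (X != Z) on D(X)={4,5} D(Z)={3}: no change
Constraint 3 (V < X) on D(V)={7,8} D(X)={4,5}: V {7,8}->{}; X {4,5}->{}
So after all 3 constraints: D(V) = {}

Answer: {}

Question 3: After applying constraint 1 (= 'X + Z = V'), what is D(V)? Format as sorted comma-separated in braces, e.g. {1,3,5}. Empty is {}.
Answer: {7,8}

Derivation:
Constraint 1 (X + Z = V) on D(X)={4,5,7,8} D(Z)={3,8,9} D(V)={3,4,6,7,8,9}: X {4,5,7,8}->{4,5}; Z {3,8,9}->{3}; V {3,4,6,7,8,9}->{7,8}
So after constraint 1: D(V) = {7,8}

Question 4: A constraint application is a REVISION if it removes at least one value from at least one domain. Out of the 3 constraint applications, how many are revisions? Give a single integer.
Constraint 1 (X + Z = V) on D(X)={4,5,7,8} D(Z)={3,8,9} D(V)={3,4,6,7,8,9}: X {4,5,7,8}->{4,5}; Z {3,8,9}->{3}; V {3,4,6,7,8,9}->{7,8} => REVISION
Constraint 2 (X != Z) on D(X)={4,5} D(Z)={3}: no change => not a revision
Constraint 3 (V < X) on D(V)={7,8} D(X)={4,5}: V {7,8}->{}; X {4,5}->{} => REVISION
Total revisions = 2

Answer: 2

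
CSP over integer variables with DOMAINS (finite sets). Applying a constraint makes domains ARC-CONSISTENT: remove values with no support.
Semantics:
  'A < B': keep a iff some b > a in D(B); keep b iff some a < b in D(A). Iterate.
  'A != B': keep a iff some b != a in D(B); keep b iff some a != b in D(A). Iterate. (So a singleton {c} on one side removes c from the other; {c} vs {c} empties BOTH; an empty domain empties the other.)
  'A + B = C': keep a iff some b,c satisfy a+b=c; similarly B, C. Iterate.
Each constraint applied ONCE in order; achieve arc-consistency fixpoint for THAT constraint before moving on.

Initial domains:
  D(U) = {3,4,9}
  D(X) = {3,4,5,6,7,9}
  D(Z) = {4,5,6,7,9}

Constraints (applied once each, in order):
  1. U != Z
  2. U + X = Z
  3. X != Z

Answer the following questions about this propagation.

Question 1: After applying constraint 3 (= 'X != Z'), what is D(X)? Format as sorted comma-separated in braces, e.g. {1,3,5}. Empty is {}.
Answer: {3,4,5,6}

Derivation:
Constraint 1 (U != Z) on D(U)={3,4,9} D(Z)={4,5,6,7,9}: no change
Constraint 2 (U + X = Z) on D(U)={3,4,9} D(X)={3,4,5,6,7,9} D(Z)={4,5,6,7,9}: U {3,4,9}->{3,4}; X {3,4,5,6,7,9}->{3,4,5,6}; Z {4,5,6,7,9}->{6,7,9}
Constraint 3 (X != Z) on D(X)={3,4,5,6} D(Z)={6,7,9}: no change
So after constraint 3: D(X) = {3,4,5,6}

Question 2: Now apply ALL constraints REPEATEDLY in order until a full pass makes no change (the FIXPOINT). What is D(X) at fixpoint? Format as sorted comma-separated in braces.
pass 0 (initial): D(X)={3,4,5,6,7,9}
pass 1: U {3,4,9}->{3,4}; X {3,4,5,6,7,9}->{3,4,5,6}; Z {4,5,6,7,9}->{6,7,9}
pass 2: no change
Fixpoint after 2 passes: D(X) = {3,4,5,6}

Answer: {3,4,5,6}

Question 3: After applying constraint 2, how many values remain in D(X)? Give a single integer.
Answer: 4

Derivation:
Constraint 1 (U != Z) on D(U)={3,4,9} D(Z)={4,5,6,7,9}: no change
Constraint 2 (U + X = Z) on D(U)={3,4,9} D(X)={3,4,5,6,7,9} D(Z)={4,5,6,7,9}: U {3,4,9}->{3,4}; X {3,4,5,6,7,9}->{3,4,5,6}; Z {4,5,6,7,9}->{6,7,9}
So after constraint 2: D(X)={3,4,5,6}, size = 4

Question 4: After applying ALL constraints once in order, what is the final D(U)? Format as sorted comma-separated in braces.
Constraint 1 (U != Z) on D(U)={3,4,9} D(Z)={4,5,6,7,9}: no change
Constraint 2 (U + X = Z) on D(U)={3,4,9} D(X)={3,4,5,6,7,9} D(Z)={4,5,6,7,9}: U {3,4,9}->{3,4}; X {3,4,5,6,7,9}->{3,4,5,6}; Z {4,5,6,7,9}->{6,7,9}
Constraint 3 (X != Z) on D(X)={3,4,5,6} D(Z)={6,7,9}: no change
So after all 3 constraints: D(U) = {3,4}

Answer: {3,4}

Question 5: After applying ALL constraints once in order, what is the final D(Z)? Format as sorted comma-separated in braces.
Answer: {6,7,9}

Derivation:
Constraint 1 (U != Z) on D(U)={3,4,9} D(Z)={4,5,6,7,9}: no change
Constraint 2 (U + X = Z) on D(U)={3,4,9} D(X)={3,4,5,6,7,9} D(Z)={4,5,6,7,9}: U {3,4,9}->{3,4}; X {3,4,5,6,7,9}->{3,4,5,6}; Z {4,5,6,7,9}->{6,7,9}
Constraint 3 (X != Z) on D(X)={3,4,5,6} D(Z)={6,7,9}: no change
So after all 3 constraints: D(Z) = {6,7,9}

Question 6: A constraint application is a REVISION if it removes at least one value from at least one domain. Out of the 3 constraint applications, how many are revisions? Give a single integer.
Answer: 1

Derivation:
Constraint 1 (U != Z) on D(U)={3,4,9} D(Z)={4,5,6,7,9}: no change => not a revision
Constraint 2 (U + X = Z) on D(U)={3,4,9} D(X)={3,4,5,6,7,9} D(Z)={4,5,6,7,9}: U {3,4,9}->{3,4}; X {3,4,5,6,7,9}->{3,4,5,6}; Z {4,5,6,7,9}->{6,7,9} => REVISION
Constraint 3 (X != Z) on D(X)={3,4,5,6} D(Z)={6,7,9}: no change => not a revision
Total revisions = 1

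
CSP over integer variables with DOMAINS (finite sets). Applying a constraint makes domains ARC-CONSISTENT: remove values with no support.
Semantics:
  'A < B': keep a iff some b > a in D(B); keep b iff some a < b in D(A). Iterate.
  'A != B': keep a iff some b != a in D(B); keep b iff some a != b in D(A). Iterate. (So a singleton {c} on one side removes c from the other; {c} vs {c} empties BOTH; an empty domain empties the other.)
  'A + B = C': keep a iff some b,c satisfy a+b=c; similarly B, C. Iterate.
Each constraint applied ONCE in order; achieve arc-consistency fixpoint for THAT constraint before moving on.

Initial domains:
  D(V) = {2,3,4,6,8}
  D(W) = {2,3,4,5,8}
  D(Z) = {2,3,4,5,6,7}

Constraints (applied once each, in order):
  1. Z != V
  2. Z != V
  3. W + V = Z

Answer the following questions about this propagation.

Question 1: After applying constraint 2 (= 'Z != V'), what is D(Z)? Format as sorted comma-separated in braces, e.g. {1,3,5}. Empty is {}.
Constraint 1 (Z != V) on D(Z)={2,3,4,5,6,7} D(V)={2,3,4,6,8}: no change
Constraint 2 (Z != V) on D(Z)={2,3,4,5,6,7} D(V)={2,3,4,6,8}: no change
So after constraint 2: D(Z) = {2,3,4,5,6,7}

Answer: {2,3,4,5,6,7}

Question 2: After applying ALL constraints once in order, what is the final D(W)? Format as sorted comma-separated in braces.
Answer: {2,3,4,5}

Derivation:
Constraint 1 (Z != V) on D(Z)={2,3,4,5,6,7} D(V)={2,3,4,6,8}: no change
Constraint 2 (Z != V) on D(Z)={2,3,4,5,6,7} D(V)={2,3,4,6,8}: no change
Constraint 3 (W + V = Z) on D(W)={2,3,4,5,8} D(V)={2,3,4,6,8} D(Z)={2,3,4,5,6,7}: W {2,3,4,5,8}->{2,3,4,5}; V {2,3,4,6,8}->{2,3,4}; Z {2,3,4,5,6,7}->{4,5,6,7}
So after all 3 constraints: D(W) = {2,3,4,5}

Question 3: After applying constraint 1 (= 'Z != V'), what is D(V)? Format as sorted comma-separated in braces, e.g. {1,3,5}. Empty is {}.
Constraint 1 (Z != V) on D(Z)={2,3,4,5,6,7} D(V)={2,3,4,6,8}: no change
So after constraint 1: D(V) = {2,3,4,6,8}

Answer: {2,3,4,6,8}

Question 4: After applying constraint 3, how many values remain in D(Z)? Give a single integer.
Answer: 4

Derivation:
Constraint 1 (Z != V) on D(Z)={2,3,4,5,6,7} D(V)={2,3,4,6,8}: no change
Constraint 2 (Z != V) on D(Z)={2,3,4,5,6,7} D(V)={2,3,4,6,8}: no change
Constraint 3 (W + V = Z) on D(W)={2,3,4,5,8} D(V)={2,3,4,6,8} D(Z)={2,3,4,5,6,7}: W {2,3,4,5,8}->{2,3,4,5}; V {2,3,4,6,8}->{2,3,4}; Z {2,3,4,5,6,7}->{4,5,6,7}
So after constraint 3: D(Z)={4,5,6,7}, size = 4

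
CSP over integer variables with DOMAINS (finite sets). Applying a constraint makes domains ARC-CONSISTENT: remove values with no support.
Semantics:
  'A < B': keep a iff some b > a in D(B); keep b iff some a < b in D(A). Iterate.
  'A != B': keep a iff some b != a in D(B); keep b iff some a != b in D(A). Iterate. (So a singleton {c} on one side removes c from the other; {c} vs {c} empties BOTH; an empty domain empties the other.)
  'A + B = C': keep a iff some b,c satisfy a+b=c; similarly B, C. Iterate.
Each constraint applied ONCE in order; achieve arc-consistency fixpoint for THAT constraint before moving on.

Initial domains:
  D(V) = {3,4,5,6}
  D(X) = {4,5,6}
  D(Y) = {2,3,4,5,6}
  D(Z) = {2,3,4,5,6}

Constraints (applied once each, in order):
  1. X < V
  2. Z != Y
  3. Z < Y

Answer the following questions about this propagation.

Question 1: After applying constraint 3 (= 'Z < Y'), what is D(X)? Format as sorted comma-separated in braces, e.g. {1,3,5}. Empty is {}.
Constraint 1 (X < V) on D(X)={4,5,6} D(V)={3,4,5,6}: X {4,5,6}->{4,5}; V {3,4,5,6}->{5,6}
Constraint 2 (Z != Y) on D(Z)={2,3,4,5,6} D(Y)={2,3,4,5,6}: no change
Constraint 3 (Z < Y) on D(Z)={2,3,4,5,6} D(Y)={2,3,4,5,6}: Z {2,3,4,5,6}->{2,3,4,5}; Y {2,3,4,5,6}->{3,4,5,6}
So after constraint 3: D(X) = {4,5}

Answer: {4,5}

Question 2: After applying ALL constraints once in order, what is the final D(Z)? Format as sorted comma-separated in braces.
Constraint 1 (X < V) on D(X)={4,5,6} D(V)={3,4,5,6}: X {4,5,6}->{4,5}; V {3,4,5,6}->{5,6}
Constraint 2 (Z != Y) on D(Z)={2,3,4,5,6} D(Y)={2,3,4,5,6}: no change
Constraint 3 (Z < Y) on D(Z)={2,3,4,5,6} D(Y)={2,3,4,5,6}: Z {2,3,4,5,6}->{2,3,4,5}; Y {2,3,4,5,6}->{3,4,5,6}
So after all 3 constraints: D(Z) = {2,3,4,5}

Answer: {2,3,4,5}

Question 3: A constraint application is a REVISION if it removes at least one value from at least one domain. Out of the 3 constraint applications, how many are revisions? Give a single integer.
Answer: 2

Derivation:
Constraint 1 (X < V) on D(X)={4,5,6} D(V)={3,4,5,6}: X {4,5,6}->{4,5}; V {3,4,5,6}->{5,6} => REVISION
Constraint 2 (Z != Y) on D(Z)={2,3,4,5,6} D(Y)={2,3,4,5,6}: no change => not a revision
Constraint 3 (Z < Y) on D(Z)={2,3,4,5,6} D(Y)={2,3,4,5,6}: Z {2,3,4,5,6}->{2,3,4,5}; Y {2,3,4,5,6}->{3,4,5,6} => REVISION
Total revisions = 2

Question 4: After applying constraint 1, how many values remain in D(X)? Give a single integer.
Constraint 1 (X < V) on D(X)={4,5,6} D(V)={3,4,5,6}: X {4,5,6}->{4,5}; V {3,4,5,6}->{5,6}
So after constraint 1: D(X)={4,5}, size = 2

Answer: 2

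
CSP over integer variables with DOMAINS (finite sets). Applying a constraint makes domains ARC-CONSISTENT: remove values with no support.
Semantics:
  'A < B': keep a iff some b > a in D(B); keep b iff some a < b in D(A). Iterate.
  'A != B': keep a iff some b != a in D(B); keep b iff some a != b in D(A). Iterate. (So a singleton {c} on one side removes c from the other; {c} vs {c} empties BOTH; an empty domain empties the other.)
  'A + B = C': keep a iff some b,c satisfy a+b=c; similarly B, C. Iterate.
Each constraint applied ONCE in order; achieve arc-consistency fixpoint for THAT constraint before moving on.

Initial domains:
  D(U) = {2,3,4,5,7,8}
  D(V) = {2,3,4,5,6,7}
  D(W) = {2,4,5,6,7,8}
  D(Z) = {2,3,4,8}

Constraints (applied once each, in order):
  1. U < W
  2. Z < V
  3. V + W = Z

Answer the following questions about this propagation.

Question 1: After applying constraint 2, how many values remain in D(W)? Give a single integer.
Answer: 5

Derivation:
Constraint 1 (U < W) on D(U)={2,3,4,5,7,8} D(W)={2,4,5,6,7,8}: U {2,3,4,5,7,8}->{2,3,4,5,7}; W {2,4,5,6,7,8}->{4,5,6,7,8}
Constraint 2 (Z < V) on D(Z)={2,3,4,8} D(V)={2,3,4,5,6,7}: Z {2,3,4,8}->{2,3,4}; V {2,3,4,5,6,7}->{3,4,5,6,7}
So after constraint 2: D(W)={4,5,6,7,8}, size = 5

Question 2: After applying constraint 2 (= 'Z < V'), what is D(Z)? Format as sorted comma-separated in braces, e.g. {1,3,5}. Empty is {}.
Answer: {2,3,4}

Derivation:
Constraint 1 (U < W) on D(U)={2,3,4,5,7,8} D(W)={2,4,5,6,7,8}: U {2,3,4,5,7,8}->{2,3,4,5,7}; W {2,4,5,6,7,8}->{4,5,6,7,8}
Constraint 2 (Z < V) on D(Z)={2,3,4,8} D(V)={2,3,4,5,6,7}: Z {2,3,4,8}->{2,3,4}; V {2,3,4,5,6,7}->{3,4,5,6,7}
So after constraint 2: D(Z) = {2,3,4}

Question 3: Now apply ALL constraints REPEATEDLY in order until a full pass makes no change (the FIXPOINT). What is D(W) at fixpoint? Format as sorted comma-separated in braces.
Answer: {}

Derivation:
pass 0 (initial): D(W)={2,4,5,6,7,8}
pass 1: U {2,3,4,5,7,8}->{2,3,4,5,7}; V {2,3,4,5,6,7}->{}; W {2,4,5,6,7,8}->{}; Z {2,3,4,8}->{}
pass 2: U {2,3,4,5,7}->{}
pass 3: no change
Fixpoint after 3 passes: D(W) = {}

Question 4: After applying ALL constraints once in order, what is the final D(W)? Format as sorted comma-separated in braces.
Constraint 1 (U < W) on D(U)={2,3,4,5,7,8} D(W)={2,4,5,6,7,8}: U {2,3,4,5,7,8}->{2,3,4,5,7}; W {2,4,5,6,7,8}->{4,5,6,7,8}
Constraint 2 (Z < V) on D(Z)={2,3,4,8} D(V)={2,3,4,5,6,7}: Z {2,3,4,8}->{2,3,4}; V {2,3,4,5,6,7}->{3,4,5,6,7}
Constraint 3 (V + W = Z) on D(V)={3,4,5,6,7} D(W)={4,5,6,7,8} D(Z)={2,3,4}: V {3,4,5,6,7}->{}; W {4,5,6,7,8}->{}; Z {2,3,4}->{}
So after all 3 constraints: D(W) = {}

Answer: {}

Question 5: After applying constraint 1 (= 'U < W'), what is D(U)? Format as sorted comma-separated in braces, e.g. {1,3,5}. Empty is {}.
Answer: {2,3,4,5,7}

Derivation:
Constraint 1 (U < W) on D(U)={2,3,4,5,7,8} D(W)={2,4,5,6,7,8}: U {2,3,4,5,7,8}->{2,3,4,5,7}; W {2,4,5,6,7,8}->{4,5,6,7,8}
So after constraint 1: D(U) = {2,3,4,5,7}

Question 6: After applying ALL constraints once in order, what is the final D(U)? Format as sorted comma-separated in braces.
Constraint 1 (U < W) on D(U)={2,3,4,5,7,8} D(W)={2,4,5,6,7,8}: U {2,3,4,5,7,8}->{2,3,4,5,7}; W {2,4,5,6,7,8}->{4,5,6,7,8}
Constraint 2 (Z < V) on D(Z)={2,3,4,8} D(V)={2,3,4,5,6,7}: Z {2,3,4,8}->{2,3,4}; V {2,3,4,5,6,7}->{3,4,5,6,7}
Constraint 3 (V + W = Z) on D(V)={3,4,5,6,7} D(W)={4,5,6,7,8} D(Z)={2,3,4}: V {3,4,5,6,7}->{}; W {4,5,6,7,8}->{}; Z {2,3,4}->{}
So after all 3 constraints: D(U) = {2,3,4,5,7}

Answer: {2,3,4,5,7}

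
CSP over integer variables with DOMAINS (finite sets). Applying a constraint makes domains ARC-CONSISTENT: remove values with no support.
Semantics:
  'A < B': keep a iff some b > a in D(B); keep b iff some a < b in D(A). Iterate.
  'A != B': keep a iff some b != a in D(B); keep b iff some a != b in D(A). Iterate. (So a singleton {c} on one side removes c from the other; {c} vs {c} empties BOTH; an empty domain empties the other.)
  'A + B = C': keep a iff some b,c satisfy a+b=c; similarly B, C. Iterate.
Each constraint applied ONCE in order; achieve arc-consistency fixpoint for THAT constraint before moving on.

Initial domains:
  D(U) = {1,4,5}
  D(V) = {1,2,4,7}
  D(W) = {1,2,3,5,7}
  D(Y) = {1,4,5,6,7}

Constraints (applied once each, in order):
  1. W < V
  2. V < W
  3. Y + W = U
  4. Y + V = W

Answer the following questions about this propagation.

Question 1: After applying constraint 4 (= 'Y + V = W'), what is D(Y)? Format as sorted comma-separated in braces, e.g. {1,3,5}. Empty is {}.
Answer: {1}

Derivation:
Constraint 1 (W < V) on D(W)={1,2,3,5,7} D(V)={1,2,4,7}: W {1,2,3,5,7}->{1,2,3,5}; V {1,2,4,7}->{2,4,7}
Constraint 2 (V < W) on D(V)={2,4,7} D(W)={1,2,3,5}: V {2,4,7}->{2,4}; W {1,2,3,5}->{3,5}
Constraint 3 (Y + W = U) on D(Y)={1,4,5,6,7} D(W)={3,5} D(U)={1,4,5}: Y {1,4,5,6,7}->{1}; W {3,5}->{3}; U {1,4,5}->{4}
Constraint 4 (Y + V = W) on D(Y)={1} D(V)={2,4} D(W)={3}: V {2,4}->{2}
So after constraint 4: D(Y) = {1}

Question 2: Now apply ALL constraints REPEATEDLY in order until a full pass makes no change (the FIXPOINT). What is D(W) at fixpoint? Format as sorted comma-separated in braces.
pass 0 (initial): D(W)={1,2,3,5,7}
pass 1: U {1,4,5}->{4}; V {1,2,4,7}->{2}; W {1,2,3,5,7}->{3}; Y {1,4,5,6,7}->{1}
pass 2: U {4}->{}; V {2}->{}; W {3}->{}; Y {1}->{}
pass 3: no change
Fixpoint after 3 passes: D(W) = {}

Answer: {}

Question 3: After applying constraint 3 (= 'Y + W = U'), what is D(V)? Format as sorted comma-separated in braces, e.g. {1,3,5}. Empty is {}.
Constraint 1 (W < V) on D(W)={1,2,3,5,7} D(V)={1,2,4,7}: W {1,2,3,5,7}->{1,2,3,5}; V {1,2,4,7}->{2,4,7}
Constraint 2 (V < W) on D(V)={2,4,7} D(W)={1,2,3,5}: V {2,4,7}->{2,4}; W {1,2,3,5}->{3,5}
Constraint 3 (Y + W = U) on D(Y)={1,4,5,6,7} D(W)={3,5} D(U)={1,4,5}: Y {1,4,5,6,7}->{1}; W {3,5}->{3}; U {1,4,5}->{4}
So after constraint 3: D(V) = {2,4}

Answer: {2,4}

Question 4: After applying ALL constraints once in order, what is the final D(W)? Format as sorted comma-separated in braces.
Constraint 1 (W < V) on D(W)={1,2,3,5,7} D(V)={1,2,4,7}: W {1,2,3,5,7}->{1,2,3,5}; V {1,2,4,7}->{2,4,7}
Constraint 2 (V < W) on D(V)={2,4,7} D(W)={1,2,3,5}: V {2,4,7}->{2,4}; W {1,2,3,5}->{3,5}
Constraint 3 (Y + W = U) on D(Y)={1,4,5,6,7} D(W)={3,5} D(U)={1,4,5}: Y {1,4,5,6,7}->{1}; W {3,5}->{3}; U {1,4,5}->{4}
Constraint 4 (Y + V = W) on D(Y)={1} D(V)={2,4} D(W)={3}: V {2,4}->{2}
So after all 4 constraints: D(W) = {3}

Answer: {3}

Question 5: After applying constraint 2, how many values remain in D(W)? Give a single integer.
Constraint 1 (W < V) on D(W)={1,2,3,5,7} D(V)={1,2,4,7}: W {1,2,3,5,7}->{1,2,3,5}; V {1,2,4,7}->{2,4,7}
Constraint 2 (V < W) on D(V)={2,4,7} D(W)={1,2,3,5}: V {2,4,7}->{2,4}; W {1,2,3,5}->{3,5}
So after constraint 2: D(W)={3,5}, size = 2

Answer: 2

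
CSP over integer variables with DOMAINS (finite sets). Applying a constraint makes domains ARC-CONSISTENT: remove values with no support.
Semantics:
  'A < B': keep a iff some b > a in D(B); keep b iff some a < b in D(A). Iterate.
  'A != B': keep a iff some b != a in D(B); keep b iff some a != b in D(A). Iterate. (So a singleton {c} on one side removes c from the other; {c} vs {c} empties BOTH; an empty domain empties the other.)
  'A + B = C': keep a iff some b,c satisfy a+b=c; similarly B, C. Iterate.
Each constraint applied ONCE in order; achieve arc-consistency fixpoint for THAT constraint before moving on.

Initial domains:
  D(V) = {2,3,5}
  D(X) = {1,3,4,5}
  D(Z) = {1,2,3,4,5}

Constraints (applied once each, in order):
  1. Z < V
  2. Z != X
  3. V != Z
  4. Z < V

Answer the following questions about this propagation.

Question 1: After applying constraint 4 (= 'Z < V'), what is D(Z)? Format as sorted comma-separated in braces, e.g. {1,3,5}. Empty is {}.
Answer: {1,2,3,4}

Derivation:
Constraint 1 (Z < V) on D(Z)={1,2,3,4,5} D(V)={2,3,5}: Z {1,2,3,4,5}->{1,2,3,4}
Constraint 2 (Z != X) on D(Z)={1,2,3,4} D(X)={1,3,4,5}: no change
Constraint 3 (V != Z) on D(V)={2,3,5} D(Z)={1,2,3,4}: no change
Constraint 4 (Z < V) on D(Z)={1,2,3,4} D(V)={2,3,5}: no change
So after constraint 4: D(Z) = {1,2,3,4}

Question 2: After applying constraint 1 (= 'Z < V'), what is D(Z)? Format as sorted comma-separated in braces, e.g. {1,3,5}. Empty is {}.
Answer: {1,2,3,4}

Derivation:
Constraint 1 (Z < V) on D(Z)={1,2,3,4,5} D(V)={2,3,5}: Z {1,2,3,4,5}->{1,2,3,4}
So after constraint 1: D(Z) = {1,2,3,4}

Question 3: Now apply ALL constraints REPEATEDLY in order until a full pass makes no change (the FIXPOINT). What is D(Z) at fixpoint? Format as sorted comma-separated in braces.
pass 0 (initial): D(Z)={1,2,3,4,5}
pass 1: Z {1,2,3,4,5}->{1,2,3,4}
pass 2: no change
Fixpoint after 2 passes: D(Z) = {1,2,3,4}

Answer: {1,2,3,4}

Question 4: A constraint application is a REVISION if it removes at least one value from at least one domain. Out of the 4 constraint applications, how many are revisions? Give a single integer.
Constraint 1 (Z < V) on D(Z)={1,2,3,4,5} D(V)={2,3,5}: Z {1,2,3,4,5}->{1,2,3,4} => REVISION
Constraint 2 (Z != X) on D(Z)={1,2,3,4} D(X)={1,3,4,5}: no change => not a revision
Constraint 3 (V != Z) on D(V)={2,3,5} D(Z)={1,2,3,4}: no change => not a revision
Constraint 4 (Z < V) on D(Z)={1,2,3,4} D(V)={2,3,5}: no change => not a revision
Total revisions = 1

Answer: 1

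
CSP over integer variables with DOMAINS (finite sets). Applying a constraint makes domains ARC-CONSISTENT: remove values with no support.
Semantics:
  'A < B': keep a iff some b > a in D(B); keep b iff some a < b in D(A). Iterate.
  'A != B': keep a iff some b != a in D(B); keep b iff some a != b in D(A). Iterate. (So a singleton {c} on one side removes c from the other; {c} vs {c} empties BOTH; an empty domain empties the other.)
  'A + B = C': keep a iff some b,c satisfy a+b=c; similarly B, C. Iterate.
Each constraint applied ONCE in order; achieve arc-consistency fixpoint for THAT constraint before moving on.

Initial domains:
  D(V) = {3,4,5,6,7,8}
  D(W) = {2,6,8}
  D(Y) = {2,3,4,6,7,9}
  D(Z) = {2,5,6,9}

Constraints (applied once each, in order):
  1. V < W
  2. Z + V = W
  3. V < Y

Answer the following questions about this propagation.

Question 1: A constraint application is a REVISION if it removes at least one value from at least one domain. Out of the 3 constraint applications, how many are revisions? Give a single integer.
Constraint 1 (V < W) on D(V)={3,4,5,6,7,8} D(W)={2,6,8}: V {3,4,5,6,7,8}->{3,4,5,6,7}; W {2,6,8}->{6,8} => REVISION
Constraint 2 (Z + V = W) on D(Z)={2,5,6,9} D(V)={3,4,5,6,7} D(W)={6,8}: Z {2,5,6,9}->{2,5}; V {3,4,5,6,7}->{3,4,6} => REVISION
Constraint 3 (V < Y) on D(V)={3,4,6} D(Y)={2,3,4,6,7,9}: Y {2,3,4,6,7,9}->{4,6,7,9} => REVISION
Total revisions = 3

Answer: 3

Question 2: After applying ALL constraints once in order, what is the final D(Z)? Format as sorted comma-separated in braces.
Answer: {2,5}

Derivation:
Constraint 1 (V < W) on D(V)={3,4,5,6,7,8} D(W)={2,6,8}: V {3,4,5,6,7,8}->{3,4,5,6,7}; W {2,6,8}->{6,8}
Constraint 2 (Z + V = W) on D(Z)={2,5,6,9} D(V)={3,4,5,6,7} D(W)={6,8}: Z {2,5,6,9}->{2,5}; V {3,4,5,6,7}->{3,4,6}
Constraint 3 (V < Y) on D(V)={3,4,6} D(Y)={2,3,4,6,7,9}: Y {2,3,4,6,7,9}->{4,6,7,9}
So after all 3 constraints: D(Z) = {2,5}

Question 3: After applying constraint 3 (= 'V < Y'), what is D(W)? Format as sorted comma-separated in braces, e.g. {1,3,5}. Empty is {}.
Constraint 1 (V < W) on D(V)={3,4,5,6,7,8} D(W)={2,6,8}: V {3,4,5,6,7,8}->{3,4,5,6,7}; W {2,6,8}->{6,8}
Constraint 2 (Z + V = W) on D(Z)={2,5,6,9} D(V)={3,4,5,6,7} D(W)={6,8}: Z {2,5,6,9}->{2,5}; V {3,4,5,6,7}->{3,4,6}
Constraint 3 (V < Y) on D(V)={3,4,6} D(Y)={2,3,4,6,7,9}: Y {2,3,4,6,7,9}->{4,6,7,9}
So after constraint 3: D(W) = {6,8}

Answer: {6,8}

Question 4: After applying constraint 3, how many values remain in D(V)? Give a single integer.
Constraint 1 (V < W) on D(V)={3,4,5,6,7,8} D(W)={2,6,8}: V {3,4,5,6,7,8}->{3,4,5,6,7}; W {2,6,8}->{6,8}
Constraint 2 (Z + V = W) on D(Z)={2,5,6,9} D(V)={3,4,5,6,7} D(W)={6,8}: Z {2,5,6,9}->{2,5}; V {3,4,5,6,7}->{3,4,6}
Constraint 3 (V < Y) on D(V)={3,4,6} D(Y)={2,3,4,6,7,9}: Y {2,3,4,6,7,9}->{4,6,7,9}
So after constraint 3: D(V)={3,4,6}, size = 3

Answer: 3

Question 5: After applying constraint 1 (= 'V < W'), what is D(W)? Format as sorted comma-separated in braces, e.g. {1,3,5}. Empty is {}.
Answer: {6,8}

Derivation:
Constraint 1 (V < W) on D(V)={3,4,5,6,7,8} D(W)={2,6,8}: V {3,4,5,6,7,8}->{3,4,5,6,7}; W {2,6,8}->{6,8}
So after constraint 1: D(W) = {6,8}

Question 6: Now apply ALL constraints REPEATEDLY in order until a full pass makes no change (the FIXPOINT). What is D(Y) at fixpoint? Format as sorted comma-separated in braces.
Answer: {4,6,7,9}

Derivation:
pass 0 (initial): D(Y)={2,3,4,6,7,9}
pass 1: V {3,4,5,6,7,8}->{3,4,6}; W {2,6,8}->{6,8}; Y {2,3,4,6,7,9}->{4,6,7,9}; Z {2,5,6,9}->{2,5}
pass 2: no change
Fixpoint after 2 passes: D(Y) = {4,6,7,9}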